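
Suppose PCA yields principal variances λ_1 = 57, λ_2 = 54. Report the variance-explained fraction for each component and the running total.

Step 1 — total variance = trace(Sigma) = Σ λ_i = 57 + 54 = 111.

Step 2 — fraction explained by component i = λ_i / Σ λ:
  PC1: 57/111 = 0.5135
  PC2: 54/111 = 0.4865

Step 3 — cumulative fraction after k components = (λ_1 + ... + λ_k) / Σ λ:
  k = 1: 57/111 = 0.5135
  k = 2: (57 + 54)/111 = 111/111 = 1

Summary (fraction, with percent):

explained: PC1 0.5135 (51.35%), PC2 0.4865 (48.65%);  cumulative: 0.5135, 1


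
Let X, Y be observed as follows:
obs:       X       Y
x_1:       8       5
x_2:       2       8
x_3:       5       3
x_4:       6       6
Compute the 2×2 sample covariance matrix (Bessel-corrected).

Step 1 — column means:
  mean(X) = (8 + 2 + 5 + 6) / 4 = 21/4 = 5.25
  mean(Y) = (5 + 8 + 3 + 6) / 4 = 22/4 = 5.5

Step 2 — sample covariance S[i,j] = (1/(n-1)) · Σ_k (x_{k,i} - mean_i) · (x_{k,j} - mean_j), with n-1 = 3.
  S[X,X] = ((2.75)·(2.75) + (-3.25)·(-3.25) + (-0.25)·(-0.25) + (0.75)·(0.75)) / 3 = 18.75/3 = 6.25
  S[X,Y] = ((2.75)·(-0.5) + (-3.25)·(2.5) + (-0.25)·(-2.5) + (0.75)·(0.5)) / 3 = -8.5/3 = -2.8333
  S[Y,Y] = ((-0.5)·(-0.5) + (2.5)·(2.5) + (-2.5)·(-2.5) + (0.5)·(0.5)) / 3 = 13/3 = 4.3333

S is symmetric (S[j,i] = S[i,j]). Assembling:

S = [[6.25, -2.8333],
 [-2.8333, 4.3333]]


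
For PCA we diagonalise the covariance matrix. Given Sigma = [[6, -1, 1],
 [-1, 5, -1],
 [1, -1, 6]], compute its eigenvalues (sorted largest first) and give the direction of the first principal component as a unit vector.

Step 1 — characteristic polynomial p(λ) = det(λI - Sigma) = λ³ - tr·λ² + c_1·λ - det, where tr = trace, c_1 = sum of the principal 2×2 minors, det = det(Sigma):
  tr = 6 + 5 + 6 = 17,
  c_1 = (6·5 - (-1)²) + (6·6 - (1)²) + (5·6 - (-1)²) = 29 + 35 + 29 = 93,
  det = 6·(5·6 - (-1)²) - (-1)·((-1)·6 - (-1)·(1)) + (1)·((-1)·(-1) - 5·(1)) = 6·(29) - (-1)·(-5) + (1)·(-4) = 165.
  So p(λ) = λ³ - 17λ² + 93λ - 165.
Step 2 — look for an integer root (rational root theorem: any rational root is an integer divisor of 165). Testing λ = 5:
  p(5) = 125 - 425 + 465 - 165 = 0  ✓
  Dividing out (λ - 5): p(λ) = (λ - 5)(λ² - 12λ + 33).
Step 3 — remaining eigenvalues from the quadratic λ² - 12λ + 33 = 0:
  Δ = 12² - 4·33 = 144 - 132 = 12,  λ = (12 ± √12)/2 = (12 ± 3.4641)/2 ≈ 7.7321 or 4.2679.
  Sorted: λ_1 = 7.7321,  λ_2 = 5,  λ_3 = 4.2679  (check: sum = 17 = tr ✓).

Step 4 — unit eigenvector for λ_1 ≈ 7.7321: v spans the null space of (Sigma - λ_1 I), whose rows are
  r_1 = (-1.7321, -1, 1),  r_2 = (-1, -2.7321, -1),  r_3 = (1, -1, -1.7321).
  v is orthogonal to every row, so take v ∝ r_1 × r_2 = ((-1)·(-1) - (1)·(-2.7321), (1)·(-1) - (-1.7321)·(-1), (-1.7321)·(-2.7321) - (-1)·(-1)) ≈ (3.7321, -2.7321, 3.7321).
  Let u = (3.7321, -2.7321, 3.7321).
  ||u|| = √((3.7321)² + (-2.7321)² + (3.7321)²) = √(35.3205) ≈ 5.9431,  v_1 = u/||u|| ≈ (0.628, -0.4597, 0.628) (||v_1|| = 1).

λ_1 = 7.7321,  λ_2 = 5,  λ_3 = 4.2679;  v_1 ≈ (0.628, -0.4597, 0.628)


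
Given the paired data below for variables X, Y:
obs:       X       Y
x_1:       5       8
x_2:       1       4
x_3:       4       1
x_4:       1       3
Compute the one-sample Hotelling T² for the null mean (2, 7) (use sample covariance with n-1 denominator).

Step 1 — sample mean vector:
  mean(X) = (5 + 1 + 4 + 1) / 4 = 11/4 = 2.75
  mean(Y) = (8 + 4 + 1 + 3) / 4 = 16/4 = 4
  x̄ = (2.75, 4),  deviation x̄ - mu_0 = (2.75, 4) - (2, 7) = (0.75, -3).

Step 2 — sample covariance matrix, S[i,j] = (1/(n-1)) · Σ_k (x_{k,i} - mean_i) · (x_{k,j} - mean_j), divisor n-1 = 3:
  S[X,X] = ((2.25)·(2.25) + (-1.75)·(-1.75) + (1.25)·(1.25) + (-1.75)·(-1.75)) / 3 = 12.75/3 = 4.25
  S[X,Y] = ((2.25)·(4) + (-1.75)·(0) + (1.25)·(-3) + (-1.75)·(-1)) / 3 = 7/3 = 2.3333
  S[Y,Y] = ((4)·(4) + (0)·(0) + (-3)·(-3) + (-1)·(-1)) / 3 = 26/3 = 8.6667
  S = [[4.25, 2.3333],
 [2.3333, 8.6667]].

Step 3 — invert S. det(S) = 4.25·8.6667 - (2.3333)² = 31.3889.
  S^{-1} = (1/det) · [[d, -b], [-b, a]] = [[0.2761, -0.0743],
 [-0.0743, 0.1354]].

Step 4 — quadratic form (x̄ - mu_0)^T · S^{-1} · (x̄ - mu_0):
  S^{-1} · (x̄ - mu_0) = (0.4301, -0.4619),
  (x̄ - mu_0)^T · [...] = (0.75)·(0.4301) + (-3)·(-0.4619) = 1.7084.

Step 5 — scale by n: T² = 4 · 1.7084 = 6.8336.

T² ≈ 6.8336


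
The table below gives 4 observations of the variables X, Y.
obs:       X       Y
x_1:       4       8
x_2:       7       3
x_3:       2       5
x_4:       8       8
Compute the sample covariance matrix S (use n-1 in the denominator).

Step 1 — column means:
  mean(X) = (4 + 7 + 2 + 8) / 4 = 21/4 = 5.25
  mean(Y) = (8 + 3 + 5 + 8) / 4 = 24/4 = 6

Step 2 — sample covariance S[i,j] = (1/(n-1)) · Σ_k (x_{k,i} - mean_i) · (x_{k,j} - mean_j), with n-1 = 3.
  S[X,X] = ((-1.25)·(-1.25) + (1.75)·(1.75) + (-3.25)·(-3.25) + (2.75)·(2.75)) / 3 = 22.75/3 = 7.5833
  S[X,Y] = ((-1.25)·(2) + (1.75)·(-3) + (-3.25)·(-1) + (2.75)·(2)) / 3 = 1/3 = 0.3333
  S[Y,Y] = ((2)·(2) + (-3)·(-3) + (-1)·(-1) + (2)·(2)) / 3 = 18/3 = 6

S is symmetric (S[j,i] = S[i,j]). Assembling:

S = [[7.5833, 0.3333],
 [0.3333, 6]]


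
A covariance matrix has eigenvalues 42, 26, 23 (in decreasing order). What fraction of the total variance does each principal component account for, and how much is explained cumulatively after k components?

Step 1 — total variance = trace(Sigma) = Σ λ_i = 42 + 26 + 23 = 91.

Step 2 — fraction explained by component i = λ_i / Σ λ:
  PC1: 42/91 = 0.4615
  PC2: 26/91 = 0.2857
  PC3: 23/91 = 0.2527

Step 3 — cumulative fraction after k components = (λ_1 + ... + λ_k) / Σ λ:
  k = 1: 42/91 = 0.4615
  k = 2: (42 + 26)/91 = 68/91 = 0.7473
  k = 3: (42 + 26 + 23)/91 = 91/91 = 1

Summary (fraction, with percent):

explained: PC1 0.4615 (46.15%), PC2 0.2857 (28.57%), PC3 0.2527 (25.27%);  cumulative: 0.4615, 0.7473, 1


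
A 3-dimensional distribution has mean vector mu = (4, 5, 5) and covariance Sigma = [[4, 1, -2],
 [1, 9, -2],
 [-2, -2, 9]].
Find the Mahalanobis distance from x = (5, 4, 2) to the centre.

Step 1 — centre the observation: (x - mu) = (1, -1, -3).

Step 2 — invert Sigma (cofactor / det for 3×3, or solve directly):
  Sigma^{-1} = [[0.2841, -0.0185, 0.059],
 [-0.0185, 0.1181, 0.0221],
 [0.059, 0.0221, 0.1292]].

Step 3 — form the quadratic (x - mu)^T · Sigma^{-1} · (x - mu):
  Sigma^{-1} · (x - mu) = (0.1255, -0.203, -0.3506).
  (x - mu)^T · [Sigma^{-1} · (x - mu)] = (1)·(0.1255) + (-1)·(-0.203) + (-3)·(-0.3506) = 1.3801.

Step 4 — take square root: d = √(1.3801) ≈ 1.1748.

d(x, mu) = √(1.3801) ≈ 1.1748


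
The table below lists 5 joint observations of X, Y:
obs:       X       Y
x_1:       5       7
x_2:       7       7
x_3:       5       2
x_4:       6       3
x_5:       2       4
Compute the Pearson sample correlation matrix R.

Step 1 — column means:
  mean(X) = (5 + 7 + 5 + 6 + 2) / 5 = 25/5 = 5
  mean(Y) = (7 + 7 + 2 + 3 + 4) / 5 = 23/5 = 4.6

Step 2 — sample variances and covariances s[i,j] = (1/(n-1)) · Σ_k (x_{k,i} - mean_i) · (x_{k,j} - mean_j), with n-1 = 4:
  s[X,X] = ((0)·(0) + (2)·(2) + (0)·(0) + (1)·(1) + (-3)·(-3)) / 4 = 14/4 = 3.5
  s[X,Y] = ((0)·(2.4) + (2)·(2.4) + (0)·(-2.6) + (1)·(-1.6) + (-3)·(-0.6)) / 4 = 5/4 = 1.25
  s[Y,Y] = ((2.4)·(2.4) + (2.4)·(2.4) + (-2.6)·(-2.6) + (-1.6)·(-1.6) + (-0.6)·(-0.6)) / 4 = 21.2/4 = 5.3
  Sample standard deviations s_i = √(s[i,i]):
  s(X) = √(3.5) = 1.8708
  s(Y) = √(5.3) = 2.3022

Step 3 — r_{ij} = s_{ij} / (s_i · s_j):
  r[X,X] = 1 (diagonal).
  r[X,Y] = 1.25 / (1.8708 · 2.3022) = 1.25 / 4.307 = 0.2902
  r[Y,Y] = 1 (diagonal).

R is symmetric with unit diagonal. Assembling:

R = [[1, 0.2902],
 [0.2902, 1]]


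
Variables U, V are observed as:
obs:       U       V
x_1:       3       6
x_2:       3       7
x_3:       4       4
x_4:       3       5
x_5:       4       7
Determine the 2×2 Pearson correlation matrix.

Step 1 — column means:
  mean(U) = (3 + 3 + 4 + 3 + 4) / 5 = 17/5 = 3.4
  mean(V) = (6 + 7 + 4 + 5 + 7) / 5 = 29/5 = 5.8

Step 2 — sample variances and covariances s[i,j] = (1/(n-1)) · Σ_k (x_{k,i} - mean_i) · (x_{k,j} - mean_j), with n-1 = 4:
  s[U,U] = ((-0.4)·(-0.4) + (-0.4)·(-0.4) + (0.6)·(0.6) + (-0.4)·(-0.4) + (0.6)·(0.6)) / 4 = 1.2/4 = 0.3
  s[U,V] = ((-0.4)·(0.2) + (-0.4)·(1.2) + (0.6)·(-1.8) + (-0.4)·(-0.8) + (0.6)·(1.2)) / 4 = -0.6/4 = -0.15
  s[V,V] = ((0.2)·(0.2) + (1.2)·(1.2) + (-1.8)·(-1.8) + (-0.8)·(-0.8) + (1.2)·(1.2)) / 4 = 6.8/4 = 1.7
  Sample standard deviations s_i = √(s[i,i]):
  s(U) = √(0.3) = 0.5477
  s(V) = √(1.7) = 1.3038

Step 3 — r_{ij} = s_{ij} / (s_i · s_j):
  r[U,U] = 1 (diagonal).
  r[U,V] = -0.15 / (0.5477 · 1.3038) = -0.15 / 0.7141 = -0.21
  r[V,V] = 1 (diagonal).

R is symmetric with unit diagonal. Assembling:

R = [[1, -0.21],
 [-0.21, 1]]


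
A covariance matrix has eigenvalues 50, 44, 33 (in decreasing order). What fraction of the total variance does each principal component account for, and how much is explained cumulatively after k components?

Step 1 — total variance = trace(Sigma) = Σ λ_i = 50 + 44 + 33 = 127.

Step 2 — fraction explained by component i = λ_i / Σ λ:
  PC1: 50/127 = 0.3937
  PC2: 44/127 = 0.3465
  PC3: 33/127 = 0.2598

Step 3 — cumulative fraction after k components = (λ_1 + ... + λ_k) / Σ λ:
  k = 1: 50/127 = 0.3937
  k = 2: (50 + 44)/127 = 94/127 = 0.7402
  k = 3: (50 + 44 + 33)/127 = 127/127 = 1

Summary (fraction, with percent):

explained: PC1 0.3937 (39.37%), PC2 0.3465 (34.65%), PC3 0.2598 (25.98%);  cumulative: 0.3937, 0.7402, 1


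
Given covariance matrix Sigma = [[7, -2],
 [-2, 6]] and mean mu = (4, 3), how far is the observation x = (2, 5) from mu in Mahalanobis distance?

Step 1 — centre the observation: (x - mu) = (-2, 2).

Step 2 — invert Sigma. det(Sigma) = 7·6 - (-2)² = 38.
  Sigma^{-1} = (1/det) · [[d, -b], [-b, a]] = [[0.1579, 0.0526],
 [0.0526, 0.1842]].

Step 3 — form the quadratic (x - mu)^T · Sigma^{-1} · (x - mu):
  Sigma^{-1} · (x - mu) = (-0.2105, 0.2632).
  (x - mu)^T · [Sigma^{-1} · (x - mu)] = (-2)·(-0.2105) + (2)·(0.2632) = 0.9474.

Step 4 — take square root: d = √(0.9474) ≈ 0.9733.

d(x, mu) = √(0.9474) ≈ 0.9733


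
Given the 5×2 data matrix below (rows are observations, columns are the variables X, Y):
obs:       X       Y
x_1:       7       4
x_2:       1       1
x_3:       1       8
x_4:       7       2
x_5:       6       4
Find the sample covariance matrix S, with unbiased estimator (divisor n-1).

Step 1 — column means:
  mean(X) = (7 + 1 + 1 + 7 + 6) / 5 = 22/5 = 4.4
  mean(Y) = (4 + 1 + 8 + 2 + 4) / 5 = 19/5 = 3.8

Step 2 — sample covariance S[i,j] = (1/(n-1)) · Σ_k (x_{k,i} - mean_i) · (x_{k,j} - mean_j), with n-1 = 4.
  S[X,X] = ((2.6)·(2.6) + (-3.4)·(-3.4) + (-3.4)·(-3.4) + (2.6)·(2.6) + (1.6)·(1.6)) / 4 = 39.2/4 = 9.8
  S[X,Y] = ((2.6)·(0.2) + (-3.4)·(-2.8) + (-3.4)·(4.2) + (2.6)·(-1.8) + (1.6)·(0.2)) / 4 = -8.6/4 = -2.15
  S[Y,Y] = ((0.2)·(0.2) + (-2.8)·(-2.8) + (4.2)·(4.2) + (-1.8)·(-1.8) + (0.2)·(0.2)) / 4 = 28.8/4 = 7.2

S is symmetric (S[j,i] = S[i,j]). Assembling:

S = [[9.8, -2.15],
 [-2.15, 7.2]]


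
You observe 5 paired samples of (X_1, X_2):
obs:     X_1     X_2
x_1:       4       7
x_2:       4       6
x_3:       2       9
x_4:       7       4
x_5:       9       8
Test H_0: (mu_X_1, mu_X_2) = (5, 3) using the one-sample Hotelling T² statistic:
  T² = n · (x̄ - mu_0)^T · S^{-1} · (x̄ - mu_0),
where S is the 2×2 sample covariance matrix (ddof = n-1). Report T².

Step 1 — sample mean vector:
  mean(X_1) = (4 + 4 + 2 + 7 + 9) / 5 = 26/5 = 5.2
  mean(X_2) = (7 + 6 + 9 + 4 + 8) / 5 = 34/5 = 6.8
  x̄ = (5.2, 6.8),  deviation x̄ - mu_0 = (5.2, 6.8) - (5, 3) = (0.2, 3.8).

Step 2 — sample covariance matrix, S[i,j] = (1/(n-1)) · Σ_k (x_{k,i} - mean_i) · (x_{k,j} - mean_j), divisor n-1 = 4:
  S[X_1,X_1] = ((-1.2)·(-1.2) + (-1.2)·(-1.2) + (-3.2)·(-3.2) + (1.8)·(1.8) + (3.8)·(3.8)) / 4 = 30.8/4 = 7.7
  S[X_1,X_2] = ((-1.2)·(0.2) + (-1.2)·(-0.8) + (-3.2)·(2.2) + (1.8)·(-2.8) + (3.8)·(1.2)) / 4 = -6.8/4 = -1.7
  S[X_2,X_2] = ((0.2)·(0.2) + (-0.8)·(-0.8) + (2.2)·(2.2) + (-2.8)·(-2.8) + (1.2)·(1.2)) / 4 = 14.8/4 = 3.7
  S = [[7.7, -1.7],
 [-1.7, 3.7]].

Step 3 — invert S. det(S) = 7.7·3.7 - (-1.7)² = 25.6.
  S^{-1} = (1/det) · [[d, -b], [-b, a]] = [[0.1445, 0.0664],
 [0.0664, 0.3008]].

Step 4 — quadratic form (x̄ - mu_0)^T · S^{-1} · (x̄ - mu_0):
  S^{-1} · (x̄ - mu_0) = (0.2812, 1.1562),
  (x̄ - mu_0)^T · [...] = (0.2)·(0.2812) + (3.8)·(1.1562) = 4.45.

Step 5 — scale by n: T² = 5 · 4.45 = 22.25.

T² ≈ 22.25


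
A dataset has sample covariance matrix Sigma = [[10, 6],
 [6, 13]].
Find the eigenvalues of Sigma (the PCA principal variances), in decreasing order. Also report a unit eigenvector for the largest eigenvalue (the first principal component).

Step 1 — characteristic polynomial of 2×2 Sigma:
  det(Sigma - λI) = λ² - trace · λ + det = 0.
  trace = 10 + 13 = 23, det = 10·13 - (6)² = 94.
Step 2 — discriminant:
  Δ = trace² - 4·det = 529 - 376 = 153.
Step 3 — eigenvalues:
  λ = (trace ± √Δ)/2 = (23 ± 12.3693)/2,
  λ_1 = 17.6847,  λ_2 = 5.3153.

Step 4 — unit eigenvector for λ_1: solve (Sigma - λ_1 I)v = 0. First row:
  (10 - 17.6847)·v_x + (6)·v_y = 0, i.e. (-7.6847)·v_x + (6)·v_y = 0,
  so v ∝ (b, λ_1 - a) = (6, 7.6847) = u.
  ||u|| = √((6)² + (7.6847)²) = √(95.054) ≈ 9.7496,
  v_1 = u/||u|| ≈ (0.6154, 0.7882) (||v_1|| = 1).

λ_1 = 17.6847,  λ_2 = 5.3153;  v_1 ≈ (0.6154, 0.7882)


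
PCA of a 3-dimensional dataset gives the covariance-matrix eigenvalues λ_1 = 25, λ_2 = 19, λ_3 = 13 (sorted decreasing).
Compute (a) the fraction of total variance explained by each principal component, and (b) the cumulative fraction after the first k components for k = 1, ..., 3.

Step 1 — total variance = trace(Sigma) = Σ λ_i = 25 + 19 + 13 = 57.

Step 2 — fraction explained by component i = λ_i / Σ λ:
  PC1: 25/57 = 0.4386
  PC2: 19/57 = 0.3333
  PC3: 13/57 = 0.2281

Step 3 — cumulative fraction after k components = (λ_1 + ... + λ_k) / Σ λ:
  k = 1: 25/57 = 0.4386
  k = 2: (25 + 19)/57 = 44/57 = 0.7719
  k = 3: (25 + 19 + 13)/57 = 57/57 = 1

Summary (fraction, with percent):

explained: PC1 0.4386 (43.86%), PC2 0.3333 (33.33%), PC3 0.2281 (22.81%);  cumulative: 0.4386, 0.7719, 1


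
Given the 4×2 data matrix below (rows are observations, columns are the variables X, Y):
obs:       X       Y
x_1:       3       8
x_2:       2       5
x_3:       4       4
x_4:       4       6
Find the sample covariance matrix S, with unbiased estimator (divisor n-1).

Step 1 — column means:
  mean(X) = (3 + 2 + 4 + 4) / 4 = 13/4 = 3.25
  mean(Y) = (8 + 5 + 4 + 6) / 4 = 23/4 = 5.75

Step 2 — sample covariance S[i,j] = (1/(n-1)) · Σ_k (x_{k,i} - mean_i) · (x_{k,j} - mean_j), with n-1 = 3.
  S[X,X] = ((-0.25)·(-0.25) + (-1.25)·(-1.25) + (0.75)·(0.75) + (0.75)·(0.75)) / 3 = 2.75/3 = 0.9167
  S[X,Y] = ((-0.25)·(2.25) + (-1.25)·(-0.75) + (0.75)·(-1.75) + (0.75)·(0.25)) / 3 = -0.75/3 = -0.25
  S[Y,Y] = ((2.25)·(2.25) + (-0.75)·(-0.75) + (-1.75)·(-1.75) + (0.25)·(0.25)) / 3 = 8.75/3 = 2.9167

S is symmetric (S[j,i] = S[i,j]). Assembling:

S = [[0.9167, -0.25],
 [-0.25, 2.9167]]


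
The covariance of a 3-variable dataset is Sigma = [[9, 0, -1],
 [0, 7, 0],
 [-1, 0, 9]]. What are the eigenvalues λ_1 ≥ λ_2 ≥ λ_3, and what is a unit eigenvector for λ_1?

Step 1 — characteristic polynomial p(λ) = det(λI - Sigma) = λ³ - tr·λ² + c_1·λ - det, where tr = trace, c_1 = sum of the principal 2×2 minors, det = det(Sigma):
  tr = 9 + 7 + 9 = 25,
  c_1 = (9·7 - (0)²) + (9·9 - (-1)²) + (7·9 - (0)²) = 63 + 80 + 63 = 206,
  det = 9·(7·9 - (0)²) - (0)·((0)·9 - (0)·(-1)) + (-1)·((0)·(0) - 7·(-1)) = 9·(63) - (0)·(0) + (-1)·(7) = 560.
  So p(λ) = λ³ - 25λ² + 206λ - 560.
Step 2 — look for an integer root (rational root theorem: any rational root is an integer divisor of 560). Testing λ = 7:
  p(7) = 343 - 1225 + 1442 - 560 = 0  ✓
  Dividing out (λ - 7): p(λ) = (λ - 7)(λ² - 18λ + 80).
Step 3 — remaining eigenvalues from the quadratic λ² - 18λ + 80 = 0:
  Δ = 18² - 4·80 = 324 - 320 = 4,  λ = (18 ± √4)/2 = (18 ± 2)/2 = 10 or 8.
  Sorted: λ_1 = 10,  λ_2 = 8,  λ_3 = 7  (check: sum = 25 = tr ✓).

Step 4 — unit eigenvector for λ_1 = 10: v spans the null space of (Sigma - λ_1 I), whose rows are
  r_1 = (-1, 0, -1),  r_2 = (0, -3, 0),  r_3 = (-1, 0, -1).
  v is orthogonal to every row, so take v ∝ r_1 × r_2 = ((0)·(0) - (-1)·(-3), (-1)·(0) - (-1)·(0), (-1)·(-3) - (0)·(0)) = (-3, 0, 3).
  Rescale (divide by 3; multiply by -1 so the first nonzero entry is positive): u = (1, 0, -1).
  ||u|| = √((1)² + (0)² + (-1)²) = √(2) ≈ 1.4142,  v_1 = u/||u|| ≈ (0.7071, 0, -0.7071) (||v_1|| = 1).

λ_1 = 10,  λ_2 = 8,  λ_3 = 7;  v_1 ≈ (0.7071, 0, -0.7071)


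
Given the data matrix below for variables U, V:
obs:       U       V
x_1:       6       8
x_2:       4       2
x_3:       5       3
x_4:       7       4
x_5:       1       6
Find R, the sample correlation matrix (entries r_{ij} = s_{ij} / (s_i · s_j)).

Step 1 — column means:
  mean(U) = (6 + 4 + 5 + 7 + 1) / 5 = 23/5 = 4.6
  mean(V) = (8 + 2 + 3 + 4 + 6) / 5 = 23/5 = 4.6

Step 2 — sample variances and covariances s[i,j] = (1/(n-1)) · Σ_k (x_{k,i} - mean_i) · (x_{k,j} - mean_j), with n-1 = 4:
  s[U,U] = ((1.4)·(1.4) + (-0.6)·(-0.6) + (0.4)·(0.4) + (2.4)·(2.4) + (-3.6)·(-3.6)) / 4 = 21.2/4 = 5.3
  s[U,V] = ((1.4)·(3.4) + (-0.6)·(-2.6) + (0.4)·(-1.6) + (2.4)·(-0.6) + (-3.6)·(1.4)) / 4 = -0.8/4 = -0.2
  s[V,V] = ((3.4)·(3.4) + (-2.6)·(-2.6) + (-1.6)·(-1.6) + (-0.6)·(-0.6) + (1.4)·(1.4)) / 4 = 23.2/4 = 5.8
  Sample standard deviations s_i = √(s[i,i]):
  s(U) = √(5.3) = 2.3022
  s(V) = √(5.8) = 2.4083

Step 3 — r_{ij} = s_{ij} / (s_i · s_j):
  r[U,U] = 1 (diagonal).
  r[U,V] = -0.2 / (2.3022 · 2.4083) = -0.2 / 5.5444 = -0.0361
  r[V,V] = 1 (diagonal).

R is symmetric with unit diagonal. Assembling:

R = [[1, -0.0361],
 [-0.0361, 1]]


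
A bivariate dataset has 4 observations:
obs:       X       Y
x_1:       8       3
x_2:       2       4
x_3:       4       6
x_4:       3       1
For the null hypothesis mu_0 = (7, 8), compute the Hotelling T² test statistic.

Step 1 — sample mean vector:
  mean(X) = (8 + 2 + 4 + 3) / 4 = 17/4 = 4.25
  mean(Y) = (3 + 4 + 6 + 1) / 4 = 14/4 = 3.5
  x̄ = (4.25, 3.5),  deviation x̄ - mu_0 = (4.25, 3.5) - (7, 8) = (-2.75, -4.5).

Step 2 — sample covariance matrix, S[i,j] = (1/(n-1)) · Σ_k (x_{k,i} - mean_i) · (x_{k,j} - mean_j), divisor n-1 = 3:
  S[X,X] = ((3.75)·(3.75) + (-2.25)·(-2.25) + (-0.25)·(-0.25) + (-1.25)·(-1.25)) / 3 = 20.75/3 = 6.9167
  S[X,Y] = ((3.75)·(-0.5) + (-2.25)·(0.5) + (-0.25)·(2.5) + (-1.25)·(-2.5)) / 3 = -0.5/3 = -0.1667
  S[Y,Y] = ((-0.5)·(-0.5) + (0.5)·(0.5) + (2.5)·(2.5) + (-2.5)·(-2.5)) / 3 = 13/3 = 4.3333
  S = [[6.9167, -0.1667],
 [-0.1667, 4.3333]].

Step 3 — invert S. det(S) = 6.9167·4.3333 - (-0.1667)² = 29.9444.
  S^{-1} = (1/det) · [[d, -b], [-b, a]] = [[0.1447, 0.0056],
 [0.0056, 0.231]].

Step 4 — quadratic form (x̄ - mu_0)^T · S^{-1} · (x̄ - mu_0):
  S^{-1} · (x̄ - mu_0) = (-0.423, -1.0547),
  (x̄ - mu_0)^T · [...] = (-2.75)·(-0.423) + (-4.5)·(-1.0547) = 5.9096.

Step 5 — scale by n: T² = 4 · 5.9096 = 23.6382.

T² ≈ 23.6382


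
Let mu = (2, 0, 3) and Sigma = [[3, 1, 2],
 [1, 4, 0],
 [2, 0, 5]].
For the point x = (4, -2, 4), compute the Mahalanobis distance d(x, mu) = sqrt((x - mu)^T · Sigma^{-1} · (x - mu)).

Step 1 — centre the observation: (x - mu) = (2, -2, 1).

Step 2 — invert Sigma (cofactor / det for 3×3, or solve directly):
  Sigma^{-1} = [[0.5128, -0.1282, -0.2051],
 [-0.1282, 0.2821, 0.0513],
 [-0.2051, 0.0513, 0.2821]].

Step 3 — form the quadratic (x - mu)^T · Sigma^{-1} · (x - mu):
  Sigma^{-1} · (x - mu) = (1.0769, -0.7692, -0.2308).
  (x - mu)^T · [Sigma^{-1} · (x - mu)] = (2)·(1.0769) + (-2)·(-0.7692) + (1)·(-0.2308) = 3.4615.

Step 4 — take square root: d = √(3.4615) ≈ 1.8605.

d(x, mu) = √(3.4615) ≈ 1.8605


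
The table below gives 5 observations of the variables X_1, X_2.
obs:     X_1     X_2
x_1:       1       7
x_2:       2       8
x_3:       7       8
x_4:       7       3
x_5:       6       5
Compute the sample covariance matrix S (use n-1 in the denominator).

Step 1 — column means:
  mean(X_1) = (1 + 2 + 7 + 7 + 6) / 5 = 23/5 = 4.6
  mean(X_2) = (7 + 8 + 8 + 3 + 5) / 5 = 31/5 = 6.2

Step 2 — sample covariance S[i,j] = (1/(n-1)) · Σ_k (x_{k,i} - mean_i) · (x_{k,j} - mean_j), with n-1 = 4.
  S[X_1,X_1] = ((-3.6)·(-3.6) + (-2.6)·(-2.6) + (2.4)·(2.4) + (2.4)·(2.4) + (1.4)·(1.4)) / 4 = 33.2/4 = 8.3
  S[X_1,X_2] = ((-3.6)·(0.8) + (-2.6)·(1.8) + (2.4)·(1.8) + (2.4)·(-3.2) + (1.4)·(-1.2)) / 4 = -12.6/4 = -3.15
  S[X_2,X_2] = ((0.8)·(0.8) + (1.8)·(1.8) + (1.8)·(1.8) + (-3.2)·(-3.2) + (-1.2)·(-1.2)) / 4 = 18.8/4 = 4.7

S is symmetric (S[j,i] = S[i,j]). Assembling:

S = [[8.3, -3.15],
 [-3.15, 4.7]]


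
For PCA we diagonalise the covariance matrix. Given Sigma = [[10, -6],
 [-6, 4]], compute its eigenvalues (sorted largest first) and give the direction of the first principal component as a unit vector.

Step 1 — characteristic polynomial of 2×2 Sigma:
  det(Sigma - λI) = λ² - trace · λ + det = 0.
  trace = 10 + 4 = 14, det = 10·4 - (-6)² = 4.
Step 2 — discriminant:
  Δ = trace² - 4·det = 196 - 16 = 180.
Step 3 — eigenvalues:
  λ = (trace ± √Δ)/2 = (14 ± 13.4164)/2,
  λ_1 = 13.7082,  λ_2 = 0.2918.

Step 4 — unit eigenvector for λ_1: solve (Sigma - λ_1 I)v = 0. First row:
  (10 - 13.7082)·v_x + (-6)·v_y = 0, i.e. (-3.7082)·v_x + (-6)·v_y = 0,
  so v ∝ (b, λ_1 - a) = (-6, 3.7082); multiply by -1 so the first entry is positive: u = (6, -3.7082).
  ||u|| = √((6)² + (-3.7082)²) = √(49.7508) ≈ 7.0534,
  v_1 = u/||u|| ≈ (0.8507, -0.5257) (||v_1|| = 1).

λ_1 = 13.7082,  λ_2 = 0.2918;  v_1 ≈ (0.8507, -0.5257)


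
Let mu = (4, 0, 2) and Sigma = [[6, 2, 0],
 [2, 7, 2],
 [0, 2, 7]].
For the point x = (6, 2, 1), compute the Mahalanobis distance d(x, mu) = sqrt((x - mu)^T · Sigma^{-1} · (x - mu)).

Step 1 — centre the observation: (x - mu) = (2, 2, -1).

Step 2 — invert Sigma (cofactor / det for 3×3, or solve directly):
  Sigma^{-1} = [[0.186, -0.0579, 0.0165],
 [-0.0579, 0.1736, -0.0496],
 [0.0165, -0.0496, 0.157]].

Step 3 — form the quadratic (x - mu)^T · Sigma^{-1} · (x - mu):
  Sigma^{-1} · (x - mu) = (0.2397, 0.281, -0.2231).
  (x - mu)^T · [Sigma^{-1} · (x - mu)] = (2)·(0.2397) + (2)·(0.281) + (-1)·(-0.2231) = 1.2645.

Step 4 — take square root: d = √(1.2645) ≈ 1.1245.

d(x, mu) = √(1.2645) ≈ 1.1245


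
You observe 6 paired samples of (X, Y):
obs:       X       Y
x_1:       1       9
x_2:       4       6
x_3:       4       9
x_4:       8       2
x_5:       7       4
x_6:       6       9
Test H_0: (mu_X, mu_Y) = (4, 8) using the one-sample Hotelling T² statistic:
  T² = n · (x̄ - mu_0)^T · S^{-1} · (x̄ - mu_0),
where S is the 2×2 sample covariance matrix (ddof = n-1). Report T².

Step 1 — sample mean vector:
  mean(X) = (1 + 4 + 4 + 8 + 7 + 6) / 6 = 30/6 = 5
  mean(Y) = (9 + 6 + 9 + 2 + 4 + 9) / 6 = 39/6 = 6.5
  x̄ = (5, 6.5),  deviation x̄ - mu_0 = (5, 6.5) - (4, 8) = (1, -1.5).

Step 2 — sample covariance matrix, S[i,j] = (1/(n-1)) · Σ_k (x_{k,i} - mean_i) · (x_{k,j} - mean_j), divisor n-1 = 5:
  S[X,X] = ((-4)·(-4) + (-1)·(-1) + (-1)·(-1) + (3)·(3) + (2)·(2) + (1)·(1)) / 5 = 32/5 = 6.4
  S[X,Y] = ((-4)·(2.5) + (-1)·(-0.5) + (-1)·(2.5) + (3)·(-4.5) + (2)·(-2.5) + (1)·(2.5)) / 5 = -28/5 = -5.6
  S[Y,Y] = ((2.5)·(2.5) + (-0.5)·(-0.5) + (2.5)·(2.5) + (-4.5)·(-4.5) + (-2.5)·(-2.5) + (2.5)·(2.5)) / 5 = 45.5/5 = 9.1
  S = [[6.4, -5.6],
 [-5.6, 9.1]].

Step 3 — invert S. det(S) = 6.4·9.1 - (-5.6)² = 26.88.
  S^{-1} = (1/det) · [[d, -b], [-b, a]] = [[0.3385, 0.2083],
 [0.2083, 0.2381]].

Step 4 — quadratic form (x̄ - mu_0)^T · S^{-1} · (x̄ - mu_0):
  S^{-1} · (x̄ - mu_0) = (0.026, -0.1488),
  (x̄ - mu_0)^T · [...] = (1)·(0.026) + (-1.5)·(-0.1488) = 0.2493.

Step 5 — scale by n: T² = 6 · 0.2493 = 1.4955.

T² ≈ 1.4955


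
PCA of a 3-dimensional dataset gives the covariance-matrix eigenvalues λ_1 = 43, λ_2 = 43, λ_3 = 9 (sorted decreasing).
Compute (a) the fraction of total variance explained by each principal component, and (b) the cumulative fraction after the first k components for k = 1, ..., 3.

Step 1 — total variance = trace(Sigma) = Σ λ_i = 43 + 43 + 9 = 95.

Step 2 — fraction explained by component i = λ_i / Σ λ:
  PC1: 43/95 = 0.4526
  PC2: 43/95 = 0.4526
  PC3: 9/95 = 0.0947

Step 3 — cumulative fraction after k components = (λ_1 + ... + λ_k) / Σ λ:
  k = 1: 43/95 = 0.4526
  k = 2: (43 + 43)/95 = 86/95 = 0.9053
  k = 3: (43 + 43 + 9)/95 = 95/95 = 1

Summary (fraction, with percent):

explained: PC1 0.4526 (45.26%), PC2 0.4526 (45.26%), PC3 0.0947 (9.47%);  cumulative: 0.4526, 0.9053, 1


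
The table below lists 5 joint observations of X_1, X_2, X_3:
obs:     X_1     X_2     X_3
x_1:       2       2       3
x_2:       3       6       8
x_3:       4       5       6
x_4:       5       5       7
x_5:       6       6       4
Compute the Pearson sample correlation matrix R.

Step 1 — column means:
  mean(X_1) = (2 + 3 + 4 + 5 + 6) / 5 = 20/5 = 4
  mean(X_2) = (2 + 6 + 5 + 5 + 6) / 5 = 24/5 = 4.8
  mean(X_3) = (3 + 8 + 6 + 7 + 4) / 5 = 28/5 = 5.6

Step 2 — sample variances and covariances s[i,j] = (1/(n-1)) · Σ_k (x_{k,i} - mean_i) · (x_{k,j} - mean_j), with n-1 = 4:
  s[X_1,X_1] = ((-2)·(-2) + (-1)·(-1) + (0)·(0) + (1)·(1) + (2)·(2)) / 4 = 10/4 = 2.5
  s[X_1,X_2] = ((-2)·(-2.8) + (-1)·(1.2) + (0)·(0.2) + (1)·(0.2) + (2)·(1.2)) / 4 = 7/4 = 1.75
  s[X_1,X_3] = ((-2)·(-2.6) + (-1)·(2.4) + (0)·(0.4) + (1)·(1.4) + (2)·(-1.6)) / 4 = 1/4 = 0.25
  s[X_2,X_2] = ((-2.8)·(-2.8) + (1.2)·(1.2) + (0.2)·(0.2) + (0.2)·(0.2) + (1.2)·(1.2)) / 4 = 10.8/4 = 2.7
  s[X_2,X_3] = ((-2.8)·(-2.6) + (1.2)·(2.4) + (0.2)·(0.4) + (0.2)·(1.4) + (1.2)·(-1.6)) / 4 = 8.6/4 = 2.15
  s[X_3,X_3] = ((-2.6)·(-2.6) + (2.4)·(2.4) + (0.4)·(0.4) + (1.4)·(1.4) + (-1.6)·(-1.6)) / 4 = 17.2/4 = 4.3
  Sample standard deviations s_i = √(s[i,i]):
  s(X_1) = √(2.5) = 1.5811
  s(X_2) = √(2.7) = 1.6432
  s(X_3) = √(4.3) = 2.0736

Step 3 — r_{ij} = s_{ij} / (s_i · s_j):
  r[X_1,X_1] = 1 (diagonal).
  r[X_1,X_2] = 1.75 / (1.5811 · 1.6432) = 1.75 / 2.5981 = 0.6736
  r[X_1,X_3] = 0.25 / (1.5811 · 2.0736) = 0.25 / 3.2787 = 0.0762
  r[X_2,X_2] = 1 (diagonal).
  r[X_2,X_3] = 2.15 / (1.6432 · 2.0736) = 2.15 / 3.4073 = 0.631
  r[X_3,X_3] = 1 (diagonal).

R is symmetric with unit diagonal. Assembling:

R = [[1, 0.6736, 0.0762],
 [0.6736, 1, 0.631],
 [0.0762, 0.631, 1]]


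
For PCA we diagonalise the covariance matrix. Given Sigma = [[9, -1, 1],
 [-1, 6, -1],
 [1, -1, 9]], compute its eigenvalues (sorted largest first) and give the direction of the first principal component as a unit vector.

Step 1 — characteristic polynomial p(λ) = det(λI - Sigma) = λ³ - tr·λ² + c_1·λ - det, where tr = trace, c_1 = sum of the principal 2×2 minors, det = det(Sigma):
  tr = 9 + 6 + 9 = 24,
  c_1 = (9·6 - (-1)²) + (9·9 - (1)²) + (6·9 - (-1)²) = 53 + 80 + 53 = 186,
  det = 9·(6·9 - (-1)²) - (-1)·((-1)·9 - (-1)·(1)) + (1)·((-1)·(-1) - 6·(1)) = 9·(53) - (-1)·(-8) + (1)·(-5) = 464.
  So p(λ) = λ³ - 24λ² + 186λ - 464.
Step 2 — look for an integer root (rational root theorem: any rational root is an integer divisor of 464). Testing λ = 8:
  p(8) = 512 - 1536 + 1488 - 464 = 0  ✓
  Dividing out (λ - 8): p(λ) = (λ - 8)(λ² - 16λ + 58).
Step 3 — remaining eigenvalues from the quadratic λ² - 16λ + 58 = 0:
  Δ = 16² - 4·58 = 256 - 232 = 24,  λ = (16 ± √24)/2 = (16 ± 4.899)/2 ≈ 10.4495 or 5.5505.
  Sorted: λ_1 = 10.4495,  λ_2 = 8,  λ_3 = 5.5505  (check: sum = 24 = tr ✓).

Step 4 — unit eigenvector for λ_1 ≈ 10.4495: v spans the null space of (Sigma - λ_1 I), whose rows are
  r_1 = (-1.4495, -1, 1),  r_2 = (-1, -4.4495, -1),  r_3 = (1, -1, -1.4495).
  v is orthogonal to every row, so take v ∝ r_1 × r_2 = ((-1)·(-1) - (1)·(-4.4495), (1)·(-1) - (-1.4495)·(-1), (-1.4495)·(-4.4495) - (-1)·(-1)) ≈ (5.4495, -2.4495, 5.4495).
  Let u = (5.4495, -2.4495, 5.4495).
  ||u|| = √((5.4495)² + (-2.4495)² + (5.4495)²) = √(65.3939) ≈ 8.0866,  v_1 = u/||u|| ≈ (0.6739, -0.3029, 0.6739) (||v_1|| = 1).

λ_1 = 10.4495,  λ_2 = 8,  λ_3 = 5.5505;  v_1 ≈ (0.6739, -0.3029, 0.6739)


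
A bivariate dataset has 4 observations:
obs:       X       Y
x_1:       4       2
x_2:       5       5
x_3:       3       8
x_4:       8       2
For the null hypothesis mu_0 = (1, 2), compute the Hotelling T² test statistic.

Step 1 — sample mean vector:
  mean(X) = (4 + 5 + 3 + 8) / 4 = 20/4 = 5
  mean(Y) = (2 + 5 + 8 + 2) / 4 = 17/4 = 4.25
  x̄ = (5, 4.25),  deviation x̄ - mu_0 = (5, 4.25) - (1, 2) = (4, 2.25).

Step 2 — sample covariance matrix, S[i,j] = (1/(n-1)) · Σ_k (x_{k,i} - mean_i) · (x_{k,j} - mean_j), divisor n-1 = 3:
  S[X,X] = ((-1)·(-1) + (0)·(0) + (-2)·(-2) + (3)·(3)) / 3 = 14/3 = 4.6667
  S[X,Y] = ((-1)·(-2.25) + (0)·(0.75) + (-2)·(3.75) + (3)·(-2.25)) / 3 = -12/3 = -4
  S[Y,Y] = ((-2.25)·(-2.25) + (0.75)·(0.75) + (3.75)·(3.75) + (-2.25)·(-2.25)) / 3 = 24.75/3 = 8.25
  S = [[4.6667, -4],
 [-4, 8.25]].

Step 3 — invert S. det(S) = 4.6667·8.25 - (-4)² = 22.5.
  S^{-1} = (1/det) · [[d, -b], [-b, a]] = [[0.3667, 0.1778],
 [0.1778, 0.2074]].

Step 4 — quadratic form (x̄ - mu_0)^T · S^{-1} · (x̄ - mu_0):
  S^{-1} · (x̄ - mu_0) = (1.8667, 1.1778),
  (x̄ - mu_0)^T · [...] = (4)·(1.8667) + (2.25)·(1.1778) = 10.1167.

Step 5 — scale by n: T² = 4 · 10.1167 = 40.4667.

T² ≈ 40.4667


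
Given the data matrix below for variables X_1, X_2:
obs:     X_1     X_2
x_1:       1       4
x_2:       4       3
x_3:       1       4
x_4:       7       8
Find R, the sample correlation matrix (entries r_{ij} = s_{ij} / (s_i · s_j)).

Step 1 — column means:
  mean(X_1) = (1 + 4 + 1 + 7) / 4 = 13/4 = 3.25
  mean(X_2) = (4 + 3 + 4 + 8) / 4 = 19/4 = 4.75

Step 2 — sample variances and covariances s[i,j] = (1/(n-1)) · Σ_k (x_{k,i} - mean_i) · (x_{k,j} - mean_j), with n-1 = 3:
  s[X_1,X_1] = ((-2.25)·(-2.25) + (0.75)·(0.75) + (-2.25)·(-2.25) + (3.75)·(3.75)) / 3 = 24.75/3 = 8.25
  s[X_1,X_2] = ((-2.25)·(-0.75) + (0.75)·(-1.75) + (-2.25)·(-0.75) + (3.75)·(3.25)) / 3 = 14.25/3 = 4.75
  s[X_2,X_2] = ((-0.75)·(-0.75) + (-1.75)·(-1.75) + (-0.75)·(-0.75) + (3.25)·(3.25)) / 3 = 14.75/3 = 4.9167
  Sample standard deviations s_i = √(s[i,i]):
  s(X_1) = √(8.25) = 2.8723
  s(X_2) = √(4.9167) = 2.2174

Step 3 — r_{ij} = s_{ij} / (s_i · s_j):
  r[X_1,X_1] = 1 (diagonal).
  r[X_1,X_2] = 4.75 / (2.8723 · 2.2174) = 4.75 / 6.3689 = 0.7458
  r[X_2,X_2] = 1 (diagonal).

R is symmetric with unit diagonal. Assembling:

R = [[1, 0.7458],
 [0.7458, 1]]


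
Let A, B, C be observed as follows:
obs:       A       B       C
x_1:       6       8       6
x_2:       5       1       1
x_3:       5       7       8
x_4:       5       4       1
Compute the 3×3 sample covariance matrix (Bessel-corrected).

Step 1 — column means:
  mean(A) = (6 + 5 + 5 + 5) / 4 = 21/4 = 5.25
  mean(B) = (8 + 1 + 7 + 4) / 4 = 20/4 = 5
  mean(C) = (6 + 1 + 8 + 1) / 4 = 16/4 = 4

Step 2 — sample covariance S[i,j] = (1/(n-1)) · Σ_k (x_{k,i} - mean_i) · (x_{k,j} - mean_j), with n-1 = 3.
  S[A,A] = ((0.75)·(0.75) + (-0.25)·(-0.25) + (-0.25)·(-0.25) + (-0.25)·(-0.25)) / 3 = 0.75/3 = 0.25
  S[A,B] = ((0.75)·(3) + (-0.25)·(-4) + (-0.25)·(2) + (-0.25)·(-1)) / 3 = 3/3 = 1
  S[A,C] = ((0.75)·(2) + (-0.25)·(-3) + (-0.25)·(4) + (-0.25)·(-3)) / 3 = 2/3 = 0.6667
  S[B,B] = ((3)·(3) + (-4)·(-4) + (2)·(2) + (-1)·(-1)) / 3 = 30/3 = 10
  S[B,C] = ((3)·(2) + (-4)·(-3) + (2)·(4) + (-1)·(-3)) / 3 = 29/3 = 9.6667
  S[C,C] = ((2)·(2) + (-3)·(-3) + (4)·(4) + (-3)·(-3)) / 3 = 38/3 = 12.6667

S is symmetric (S[j,i] = S[i,j]). Assembling:

S = [[0.25, 1, 0.6667],
 [1, 10, 9.6667],
 [0.6667, 9.6667, 12.6667]]


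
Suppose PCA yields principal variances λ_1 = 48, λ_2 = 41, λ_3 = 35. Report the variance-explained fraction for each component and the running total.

Step 1 — total variance = trace(Sigma) = Σ λ_i = 48 + 41 + 35 = 124.

Step 2 — fraction explained by component i = λ_i / Σ λ:
  PC1: 48/124 = 0.3871
  PC2: 41/124 = 0.3306
  PC3: 35/124 = 0.2823

Step 3 — cumulative fraction after k components = (λ_1 + ... + λ_k) / Σ λ:
  k = 1: 48/124 = 0.3871
  k = 2: (48 + 41)/124 = 89/124 = 0.7177
  k = 3: (48 + 41 + 35)/124 = 124/124 = 1

Summary (fraction, with percent):

explained: PC1 0.3871 (38.71%), PC2 0.3306 (33.06%), PC3 0.2823 (28.23%);  cumulative: 0.3871, 0.7177, 1


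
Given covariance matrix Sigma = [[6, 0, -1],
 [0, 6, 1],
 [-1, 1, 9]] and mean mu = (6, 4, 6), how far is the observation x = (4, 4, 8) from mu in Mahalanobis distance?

Step 1 — centre the observation: (x - mu) = (-2, 0, 2).

Step 2 — invert Sigma (cofactor / det for 3×3, or solve directly):
  Sigma^{-1} = [[0.1699, -0.0032, 0.0192],
 [-0.0032, 0.1699, -0.0192],
 [0.0192, -0.0192, 0.1154]].

Step 3 — form the quadratic (x - mu)^T · Sigma^{-1} · (x - mu):
  Sigma^{-1} · (x - mu) = (-0.3013, -0.0321, 0.1923).
  (x - mu)^T · [Sigma^{-1} · (x - mu)] = (-2)·(-0.3013) + (0)·(-0.0321) + (2)·(0.1923) = 0.9872.

Step 4 — take square root: d = √(0.9872) ≈ 0.9936.

d(x, mu) = √(0.9872) ≈ 0.9936


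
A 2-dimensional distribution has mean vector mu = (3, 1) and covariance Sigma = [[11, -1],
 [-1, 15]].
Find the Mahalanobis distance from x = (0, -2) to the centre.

Step 1 — centre the observation: (x - mu) = (-3, -3).

Step 2 — invert Sigma. det(Sigma) = 11·15 - (-1)² = 164.
  Sigma^{-1} = (1/det) · [[d, -b], [-b, a]] = [[0.0915, 0.0061],
 [0.0061, 0.0671]].

Step 3 — form the quadratic (x - mu)^T · Sigma^{-1} · (x - mu):
  Sigma^{-1} · (x - mu) = (-0.2927, -0.2195).
  (x - mu)^T · [Sigma^{-1} · (x - mu)] = (-3)·(-0.2927) + (-3)·(-0.2195) = 1.5366.

Step 4 — take square root: d = √(1.5366) ≈ 1.2396.

d(x, mu) = √(1.5366) ≈ 1.2396


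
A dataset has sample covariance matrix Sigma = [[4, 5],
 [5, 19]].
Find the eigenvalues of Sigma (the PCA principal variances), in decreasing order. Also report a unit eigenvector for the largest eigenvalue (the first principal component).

Step 1 — characteristic polynomial of 2×2 Sigma:
  det(Sigma - λI) = λ² - trace · λ + det = 0.
  trace = 4 + 19 = 23, det = 4·19 - (5)² = 51.
Step 2 — discriminant:
  Δ = trace² - 4·det = 529 - 204 = 325.
Step 3 — eigenvalues:
  λ = (trace ± √Δ)/2 = (23 ± 18.0278)/2,
  λ_1 = 20.5139,  λ_2 = 2.4861.

Step 4 — unit eigenvector for λ_1: solve (Sigma - λ_1 I)v = 0. First row:
  (4 - 20.5139)·v_x + (5)·v_y = 0, i.e. (-16.5139)·v_x + (5)·v_y = 0,
  so v ∝ (b, λ_1 - a) = (5, 16.5139) = u.
  ||u|| = √((5)² + (16.5139)²) = √(297.7082) ≈ 17.2542,
  v_1 = u/||u|| ≈ (0.2898, 0.9571) (||v_1|| = 1).

λ_1 = 20.5139,  λ_2 = 2.4861;  v_1 ≈ (0.2898, 0.9571)


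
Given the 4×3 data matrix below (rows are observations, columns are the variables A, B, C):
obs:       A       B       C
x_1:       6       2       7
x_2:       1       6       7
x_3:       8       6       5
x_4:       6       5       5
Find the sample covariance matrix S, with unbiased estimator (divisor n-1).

Step 1 — column means:
  mean(A) = (6 + 1 + 8 + 6) / 4 = 21/4 = 5.25
  mean(B) = (2 + 6 + 6 + 5) / 4 = 19/4 = 4.75
  mean(C) = (7 + 7 + 5 + 5) / 4 = 24/4 = 6

Step 2 — sample covariance S[i,j] = (1/(n-1)) · Σ_k (x_{k,i} - mean_i) · (x_{k,j} - mean_j), with n-1 = 3.
  S[A,A] = ((0.75)·(0.75) + (-4.25)·(-4.25) + (2.75)·(2.75) + (0.75)·(0.75)) / 3 = 26.75/3 = 8.9167
  S[A,B] = ((0.75)·(-2.75) + (-4.25)·(1.25) + (2.75)·(1.25) + (0.75)·(0.25)) / 3 = -3.75/3 = -1.25
  S[A,C] = ((0.75)·(1) + (-4.25)·(1) + (2.75)·(-1) + (0.75)·(-1)) / 3 = -7/3 = -2.3333
  S[B,B] = ((-2.75)·(-2.75) + (1.25)·(1.25) + (1.25)·(1.25) + (0.25)·(0.25)) / 3 = 10.75/3 = 3.5833
  S[B,C] = ((-2.75)·(1) + (1.25)·(1) + (1.25)·(-1) + (0.25)·(-1)) / 3 = -3/3 = -1
  S[C,C] = ((1)·(1) + (1)·(1) + (-1)·(-1) + (-1)·(-1)) / 3 = 4/3 = 1.3333

S is symmetric (S[j,i] = S[i,j]). Assembling:

S = [[8.9167, -1.25, -2.3333],
 [-1.25, 3.5833, -1],
 [-2.3333, -1, 1.3333]]


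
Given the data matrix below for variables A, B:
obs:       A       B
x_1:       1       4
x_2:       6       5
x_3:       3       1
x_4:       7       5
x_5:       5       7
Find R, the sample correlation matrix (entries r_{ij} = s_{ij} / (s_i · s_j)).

Step 1 — column means:
  mean(A) = (1 + 6 + 3 + 7 + 5) / 5 = 22/5 = 4.4
  mean(B) = (4 + 5 + 1 + 5 + 7) / 5 = 22/5 = 4.4

Step 2 — sample variances and covariances s[i,j] = (1/(n-1)) · Σ_k (x_{k,i} - mean_i) · (x_{k,j} - mean_j), with n-1 = 4:
  s[A,A] = ((-3.4)·(-3.4) + (1.6)·(1.6) + (-1.4)·(-1.4) + (2.6)·(2.6) + (0.6)·(0.6)) / 4 = 23.2/4 = 5.8
  s[A,B] = ((-3.4)·(-0.4) + (1.6)·(0.6) + (-1.4)·(-3.4) + (2.6)·(0.6) + (0.6)·(2.6)) / 4 = 10.2/4 = 2.55
  s[B,B] = ((-0.4)·(-0.4) + (0.6)·(0.6) + (-3.4)·(-3.4) + (0.6)·(0.6) + (2.6)·(2.6)) / 4 = 19.2/4 = 4.8
  Sample standard deviations s_i = √(s[i,i]):
  s(A) = √(5.8) = 2.4083
  s(B) = √(4.8) = 2.1909

Step 3 — r_{ij} = s_{ij} / (s_i · s_j):
  r[A,A] = 1 (diagonal).
  r[A,B] = 2.55 / (2.4083 · 2.1909) = 2.55 / 5.2764 = 0.4833
  r[B,B] = 1 (diagonal).

R is symmetric with unit diagonal. Assembling:

R = [[1, 0.4833],
 [0.4833, 1]]


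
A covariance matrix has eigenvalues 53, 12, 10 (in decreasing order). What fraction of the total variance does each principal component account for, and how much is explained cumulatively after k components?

Step 1 — total variance = trace(Sigma) = Σ λ_i = 53 + 12 + 10 = 75.

Step 2 — fraction explained by component i = λ_i / Σ λ:
  PC1: 53/75 = 0.7067
  PC2: 12/75 = 0.16
  PC3: 10/75 = 0.1333

Step 3 — cumulative fraction after k components = (λ_1 + ... + λ_k) / Σ λ:
  k = 1: 53/75 = 0.7067
  k = 2: (53 + 12)/75 = 65/75 = 0.8667
  k = 3: (53 + 12 + 10)/75 = 75/75 = 1

Summary (fraction, with percent):

explained: PC1 0.7067 (70.67%), PC2 0.16 (16%), PC3 0.1333 (13.33%);  cumulative: 0.7067, 0.8667, 1


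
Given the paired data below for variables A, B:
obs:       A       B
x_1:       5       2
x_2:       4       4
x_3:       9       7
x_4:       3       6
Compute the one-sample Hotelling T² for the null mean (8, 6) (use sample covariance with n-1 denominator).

Step 1 — sample mean vector:
  mean(A) = (5 + 4 + 9 + 3) / 4 = 21/4 = 5.25
  mean(B) = (2 + 4 + 7 + 6) / 4 = 19/4 = 4.75
  x̄ = (5.25, 4.75),  deviation x̄ - mu_0 = (5.25, 4.75) - (8, 6) = (-2.75, -1.25).

Step 2 — sample covariance matrix, S[i,j] = (1/(n-1)) · Σ_k (x_{k,i} - mean_i) · (x_{k,j} - mean_j), divisor n-1 = 3:
  S[A,A] = ((-0.25)·(-0.25) + (-1.25)·(-1.25) + (3.75)·(3.75) + (-2.25)·(-2.25)) / 3 = 20.75/3 = 6.9167
  S[A,B] = ((-0.25)·(-2.75) + (-1.25)·(-0.75) + (3.75)·(2.25) + (-2.25)·(1.25)) / 3 = 7.25/3 = 2.4167
  S[B,B] = ((-2.75)·(-2.75) + (-0.75)·(-0.75) + (2.25)·(2.25) + (1.25)·(1.25)) / 3 = 14.75/3 = 4.9167
  S = [[6.9167, 2.4167],
 [2.4167, 4.9167]].

Step 3 — invert S. det(S) = 6.9167·4.9167 - (2.4167)² = 28.1667.
  S^{-1} = (1/det) · [[d, -b], [-b, a]] = [[0.1746, -0.0858],
 [-0.0858, 0.2456]].

Step 4 — quadratic form (x̄ - mu_0)^T · S^{-1} · (x̄ - mu_0):
  S^{-1} · (x̄ - mu_0) = (-0.3728, -0.071),
  (x̄ - mu_0)^T · [...] = (-2.75)·(-0.3728) + (-1.25)·(-0.071) = 1.1139.

Step 5 — scale by n: T² = 4 · 1.1139 = 4.4556.

T² ≈ 4.4556


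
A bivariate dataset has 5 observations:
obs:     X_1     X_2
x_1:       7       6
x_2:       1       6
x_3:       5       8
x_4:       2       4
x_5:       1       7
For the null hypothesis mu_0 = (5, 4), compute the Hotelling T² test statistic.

Step 1 — sample mean vector:
  mean(X_1) = (7 + 1 + 5 + 2 + 1) / 5 = 16/5 = 3.2
  mean(X_2) = (6 + 6 + 8 + 4 + 7) / 5 = 31/5 = 6.2
  x̄ = (3.2, 6.2),  deviation x̄ - mu_0 = (3.2, 6.2) - (5, 4) = (-1.8, 2.2).

Step 2 — sample covariance matrix, S[i,j] = (1/(n-1)) · Σ_k (x_{k,i} - mean_i) · (x_{k,j} - mean_j), divisor n-1 = 4:
  S[X_1,X_1] = ((3.8)·(3.8) + (-2.2)·(-2.2) + (1.8)·(1.8) + (-1.2)·(-1.2) + (-2.2)·(-2.2)) / 4 = 28.8/4 = 7.2
  S[X_1,X_2] = ((3.8)·(-0.2) + (-2.2)·(-0.2) + (1.8)·(1.8) + (-1.2)·(-2.2) + (-2.2)·(0.8)) / 4 = 3.8/4 = 0.95
  S[X_2,X_2] = ((-0.2)·(-0.2) + (-0.2)·(-0.2) + (1.8)·(1.8) + (-2.2)·(-2.2) + (0.8)·(0.8)) / 4 = 8.8/4 = 2.2
  S = [[7.2, 0.95],
 [0.95, 2.2]].

Step 3 — invert S. det(S) = 7.2·2.2 - (0.95)² = 14.9375.
  S^{-1} = (1/det) · [[d, -b], [-b, a]] = [[0.1473, -0.0636],
 [-0.0636, 0.482]].

Step 4 — quadratic form (x̄ - mu_0)^T · S^{-1} · (x̄ - mu_0):
  S^{-1} · (x̄ - mu_0) = (-0.405, 1.1749),
  (x̄ - mu_0)^T · [...] = (-1.8)·(-0.405) + (2.2)·(1.1749) = 3.3138.

Step 5 — scale by n: T² = 5 · 3.3138 = 16.569.

T² ≈ 16.569
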